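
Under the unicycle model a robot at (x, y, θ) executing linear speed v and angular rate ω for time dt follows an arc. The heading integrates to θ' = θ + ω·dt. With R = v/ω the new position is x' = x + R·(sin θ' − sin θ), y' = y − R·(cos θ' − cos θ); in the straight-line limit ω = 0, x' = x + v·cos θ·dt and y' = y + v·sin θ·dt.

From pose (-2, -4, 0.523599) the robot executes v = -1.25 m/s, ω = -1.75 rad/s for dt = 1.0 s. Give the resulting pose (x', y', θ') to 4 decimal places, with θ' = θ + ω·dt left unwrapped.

(-3.0295, -3.6226, -1.2264)

θ' = 0.5236 + -1.75·1.0 = -1.2264
R = v/ω = -1.25/-1.75 = 0.7143
x' = -2 + 0.7143·(sin -1.2264 − sin 0.5236) = -3.0295
y' = -4 − 0.7143·(cos -1.2264 − cos 0.5236) = -3.6226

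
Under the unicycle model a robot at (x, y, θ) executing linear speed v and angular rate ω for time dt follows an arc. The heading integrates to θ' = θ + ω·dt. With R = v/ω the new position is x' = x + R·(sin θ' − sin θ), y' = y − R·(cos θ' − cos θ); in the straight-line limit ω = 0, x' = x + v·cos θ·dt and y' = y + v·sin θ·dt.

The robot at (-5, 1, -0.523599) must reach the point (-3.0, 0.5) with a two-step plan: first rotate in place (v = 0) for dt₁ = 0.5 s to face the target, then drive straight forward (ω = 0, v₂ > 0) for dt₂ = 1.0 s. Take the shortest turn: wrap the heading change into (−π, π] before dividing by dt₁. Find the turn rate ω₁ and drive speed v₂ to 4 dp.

ω₁ = 0.5572, v₂ = 2.0616

heading to target = atan2(0.5−1, -3−-5) = -0.2450
Δθ = wrap(-0.2450 − -0.5236) = 0.2786; ω₁ = Δθ/dt₁ = 0.5572
distance = √((-3−-5)² + (0.5−1)²) = 2.0616; v₂ = distance/dt₂ = 2.0616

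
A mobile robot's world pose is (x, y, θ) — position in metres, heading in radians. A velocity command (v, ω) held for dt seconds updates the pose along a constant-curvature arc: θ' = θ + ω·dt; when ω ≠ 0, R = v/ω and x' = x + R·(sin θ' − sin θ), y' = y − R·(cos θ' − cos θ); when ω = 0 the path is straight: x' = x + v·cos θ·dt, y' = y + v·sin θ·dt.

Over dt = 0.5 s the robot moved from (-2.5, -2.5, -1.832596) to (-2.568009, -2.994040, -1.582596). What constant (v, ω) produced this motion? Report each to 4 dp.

Δθ = -1.582596 − -1.832596 = 0.250000
ω = Δθ/dt = 0.250000/0.5 = 0.5000
R = −Δy/(cos θ' − cos θ) = 2.0000
v = R·ω = 2.0000·0.5000 = 1.0000

v = 1.0000, ω = 0.5000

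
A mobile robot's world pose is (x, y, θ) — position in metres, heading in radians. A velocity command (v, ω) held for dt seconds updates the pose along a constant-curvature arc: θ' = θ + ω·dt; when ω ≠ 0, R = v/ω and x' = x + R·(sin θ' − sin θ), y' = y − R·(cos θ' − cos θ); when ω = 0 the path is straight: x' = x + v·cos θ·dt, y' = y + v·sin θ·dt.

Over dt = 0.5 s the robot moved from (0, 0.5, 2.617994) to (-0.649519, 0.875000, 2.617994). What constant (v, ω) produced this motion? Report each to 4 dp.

v = 1.5000, ω = 0.0000

Δθ = 2.617994 − 2.617994 = 0.000000
ω = Δθ/dt = 0.000000/0.5 = 0.0000
ω = 0 → v = (Δx·cos θ + Δy·sin θ)/dt = 1.5000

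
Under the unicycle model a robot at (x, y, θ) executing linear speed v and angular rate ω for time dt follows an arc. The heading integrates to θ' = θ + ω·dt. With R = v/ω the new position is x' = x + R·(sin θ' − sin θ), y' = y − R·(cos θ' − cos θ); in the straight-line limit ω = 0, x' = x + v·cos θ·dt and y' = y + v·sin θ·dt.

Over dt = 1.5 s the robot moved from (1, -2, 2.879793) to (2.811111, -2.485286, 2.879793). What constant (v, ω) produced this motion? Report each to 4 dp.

Δθ = 2.879793 − 2.879793 = 0.000000
ω = Δθ/dt = 0.000000/1.5 = 0.0000
ω = 0 → v = (Δx·cos θ + Δy·sin θ)/dt = -1.2500

v = -1.2500, ω = 0.0000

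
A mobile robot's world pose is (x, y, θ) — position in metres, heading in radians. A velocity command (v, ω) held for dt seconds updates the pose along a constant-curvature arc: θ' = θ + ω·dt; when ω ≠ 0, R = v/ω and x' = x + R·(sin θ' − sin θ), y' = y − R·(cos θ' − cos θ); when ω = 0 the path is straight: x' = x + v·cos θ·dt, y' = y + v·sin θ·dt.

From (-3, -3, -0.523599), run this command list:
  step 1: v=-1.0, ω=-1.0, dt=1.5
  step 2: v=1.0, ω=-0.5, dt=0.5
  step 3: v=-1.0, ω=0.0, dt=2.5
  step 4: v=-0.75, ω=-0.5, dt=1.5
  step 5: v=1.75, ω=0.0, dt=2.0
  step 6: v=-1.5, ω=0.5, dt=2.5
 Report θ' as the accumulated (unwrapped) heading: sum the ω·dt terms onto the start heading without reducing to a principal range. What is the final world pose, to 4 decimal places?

step 1: θ'=-2.0236 (R=1.0000) → pose (-3.3992, -1.6965, -2.0236)
step 2: θ'=-2.2736 (R=-2.0000) → pose (-3.6716, -2.1142, -2.2736)
step 3: θ'=-2.2736 (straight) → pose (-2.0557, -0.2066, -2.2736)
step 4: θ'=-3.0236 (R=1.5000) → pose (-1.0877, 0.3134, -3.0236)
step 5: θ'=-3.0236 (straight) → pose (-4.5634, -0.0986, -3.0236)
step 6: θ'=-1.7736 (R=-3.0000) → pose (-1.9780, 2.2763, -1.7736)

(-1.9780, 2.2763, -1.7736)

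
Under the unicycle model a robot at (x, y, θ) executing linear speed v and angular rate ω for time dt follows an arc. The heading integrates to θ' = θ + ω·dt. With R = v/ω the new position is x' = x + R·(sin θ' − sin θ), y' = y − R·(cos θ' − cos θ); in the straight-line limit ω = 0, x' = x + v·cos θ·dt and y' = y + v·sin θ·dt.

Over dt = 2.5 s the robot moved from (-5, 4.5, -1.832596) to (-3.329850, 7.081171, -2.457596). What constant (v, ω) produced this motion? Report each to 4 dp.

v = -1.2500, ω = -0.2500

Δθ = -2.457596 − -1.832596 = -0.625000
ω = Δθ/dt = -0.625000/2.5 = -0.2500
R = −Δy/(cos θ' − cos θ) = 5.0000
v = R·ω = 5.0000·-0.2500 = -1.2500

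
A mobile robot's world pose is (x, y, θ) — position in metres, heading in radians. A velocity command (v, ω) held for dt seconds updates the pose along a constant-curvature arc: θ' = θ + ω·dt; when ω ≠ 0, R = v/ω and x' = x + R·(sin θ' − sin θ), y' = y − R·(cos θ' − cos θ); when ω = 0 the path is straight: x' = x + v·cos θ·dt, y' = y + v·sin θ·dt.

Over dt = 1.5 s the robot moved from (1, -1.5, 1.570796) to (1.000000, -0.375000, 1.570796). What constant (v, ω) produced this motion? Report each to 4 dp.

Δθ = 1.570796 − 1.570796 = 0.000000
ω = Δθ/dt = 0.000000/1.5 = 0.0000
ω = 0 → v = (Δx·cos θ + Δy·sin θ)/dt = 0.7500

v = 0.7500, ω = 0.0000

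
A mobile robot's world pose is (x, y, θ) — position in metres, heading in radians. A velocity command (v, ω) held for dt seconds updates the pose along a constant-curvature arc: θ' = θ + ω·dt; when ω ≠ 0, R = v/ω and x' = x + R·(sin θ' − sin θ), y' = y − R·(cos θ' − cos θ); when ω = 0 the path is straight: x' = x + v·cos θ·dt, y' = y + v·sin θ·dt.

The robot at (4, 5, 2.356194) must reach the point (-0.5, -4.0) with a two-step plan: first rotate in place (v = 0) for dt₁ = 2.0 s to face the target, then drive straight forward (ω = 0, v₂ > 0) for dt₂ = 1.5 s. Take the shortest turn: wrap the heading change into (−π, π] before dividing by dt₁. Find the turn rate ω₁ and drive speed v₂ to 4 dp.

ω₁ = 0.9463, v₂ = 6.7082

heading to target = atan2(-4−5, -0.5−4) = -2.0344
Δθ = wrap(-2.0344 − 2.3562) = 1.8925; ω₁ = Δθ/dt₁ = 0.9463
distance = √((-0.5−4)² + (-4−5)²) = 10.0623; v₂ = distance/dt₂ = 6.7082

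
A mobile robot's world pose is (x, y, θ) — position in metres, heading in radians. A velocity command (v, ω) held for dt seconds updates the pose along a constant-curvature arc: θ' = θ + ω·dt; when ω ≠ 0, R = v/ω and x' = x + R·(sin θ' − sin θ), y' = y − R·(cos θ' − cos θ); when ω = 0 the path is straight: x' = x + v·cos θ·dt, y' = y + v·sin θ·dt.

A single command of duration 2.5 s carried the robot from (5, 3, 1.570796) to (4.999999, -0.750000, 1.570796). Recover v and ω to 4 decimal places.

Δθ = 1.570796 − 1.570796 = 0.000000
ω = Δθ/dt = 0.000000/2.5 = 0.0000
ω = 0 → v = (Δx·cos θ + Δy·sin θ)/dt = -1.5000

v = -1.5000, ω = 0.0000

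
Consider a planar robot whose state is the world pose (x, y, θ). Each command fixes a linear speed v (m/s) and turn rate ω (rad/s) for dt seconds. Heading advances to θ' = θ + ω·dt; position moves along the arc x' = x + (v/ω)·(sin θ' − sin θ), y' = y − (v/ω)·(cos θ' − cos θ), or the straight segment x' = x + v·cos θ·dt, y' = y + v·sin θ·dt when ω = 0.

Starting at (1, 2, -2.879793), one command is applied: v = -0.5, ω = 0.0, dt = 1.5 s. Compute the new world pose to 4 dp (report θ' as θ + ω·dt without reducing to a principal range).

θ' = -2.8798 + 0.0·1.5 = -2.8798
ω = 0 → straight: x' = 1 + -0.5·cos(-2.8798)·1.5 = 1.7244
y' = 2 + -0.5·sin(-2.8798)·1.5 = 2.1941

(1.7244, 2.1941, -2.8798)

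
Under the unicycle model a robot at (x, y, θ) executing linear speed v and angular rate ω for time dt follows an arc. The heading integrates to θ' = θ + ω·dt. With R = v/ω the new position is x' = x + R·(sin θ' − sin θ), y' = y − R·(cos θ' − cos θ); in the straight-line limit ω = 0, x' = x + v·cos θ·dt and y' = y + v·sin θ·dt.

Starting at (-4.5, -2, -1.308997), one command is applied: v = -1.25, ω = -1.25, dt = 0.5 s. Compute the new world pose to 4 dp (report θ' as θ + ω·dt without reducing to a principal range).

(-4.4688, -1.3859, -1.9340)

θ' = -1.3090 + -1.25·0.5 = -1.9340
R = v/ω = -1.25/-1.25 = 1.0000
x' = -4.5 + 1.0000·(sin -1.9340 − sin -1.3090) = -4.4688
y' = -2 − 1.0000·(cos -1.9340 − cos -1.3090) = -1.3859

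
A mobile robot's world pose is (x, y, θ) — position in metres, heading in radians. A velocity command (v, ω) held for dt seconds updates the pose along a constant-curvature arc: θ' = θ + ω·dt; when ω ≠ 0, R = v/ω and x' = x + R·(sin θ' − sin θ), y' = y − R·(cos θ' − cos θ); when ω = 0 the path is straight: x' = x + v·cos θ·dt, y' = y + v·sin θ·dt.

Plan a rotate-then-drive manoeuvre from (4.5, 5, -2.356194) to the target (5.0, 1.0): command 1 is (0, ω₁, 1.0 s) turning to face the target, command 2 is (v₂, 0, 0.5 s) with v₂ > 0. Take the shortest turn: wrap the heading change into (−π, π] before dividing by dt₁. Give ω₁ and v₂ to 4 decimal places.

heading to target = atan2(1−5, 5−4.5) = -1.4464
Δθ = wrap(-1.4464 − -2.3562) = 0.9098; ω₁ = Δθ/dt₁ = 0.9098
distance = √((5−4.5)² + (1−5)²) = 4.0311; v₂ = distance/dt₂ = 8.0623

ω₁ = 0.9098, v₂ = 8.0623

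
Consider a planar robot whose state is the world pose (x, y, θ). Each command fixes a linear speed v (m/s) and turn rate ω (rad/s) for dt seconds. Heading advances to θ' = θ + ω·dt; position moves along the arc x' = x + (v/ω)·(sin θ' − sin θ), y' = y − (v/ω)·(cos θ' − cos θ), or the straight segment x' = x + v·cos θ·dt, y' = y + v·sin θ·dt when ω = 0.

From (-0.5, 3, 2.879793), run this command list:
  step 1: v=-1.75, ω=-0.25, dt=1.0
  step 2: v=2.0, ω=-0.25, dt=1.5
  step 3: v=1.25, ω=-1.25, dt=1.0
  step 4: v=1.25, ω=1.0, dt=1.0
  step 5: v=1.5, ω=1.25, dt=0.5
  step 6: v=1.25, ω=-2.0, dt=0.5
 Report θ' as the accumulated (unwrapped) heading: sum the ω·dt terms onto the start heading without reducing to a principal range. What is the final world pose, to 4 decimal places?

(-1.9748, 7.6751, 1.6298)

step 1: θ'=2.6298 (R=7.0000) → pose (1.1165, 2.3416, 2.6298)
step 2: θ'=2.2548 (R=-8.0000) → pose (-1.1660, 4.2613, 2.2548)
step 3: θ'=1.0048 (R=-1.0000) → pose (-1.2350, 5.4295, 1.0048)
step 4: θ'=2.0048 (R=1.2500) → pose (-1.1559, 6.6254, 2.0048)
step 5: θ'=2.6298 (R=1.2000) → pose (-1.6570, 7.1671, 2.6298)
step 6: θ'=1.6298 (R=-0.6250) → pose (-1.9748, 7.6751, 1.6298)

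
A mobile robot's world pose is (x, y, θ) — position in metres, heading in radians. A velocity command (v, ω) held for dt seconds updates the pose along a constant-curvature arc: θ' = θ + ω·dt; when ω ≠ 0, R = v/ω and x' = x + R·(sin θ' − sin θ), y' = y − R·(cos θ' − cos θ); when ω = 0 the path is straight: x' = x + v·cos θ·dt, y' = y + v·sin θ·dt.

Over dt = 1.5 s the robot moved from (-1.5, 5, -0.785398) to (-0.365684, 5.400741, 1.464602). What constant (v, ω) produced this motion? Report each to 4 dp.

v = 1.0000, ω = 1.5000

Δθ = 1.464602 − -0.785398 = 2.250000
ω = Δθ/dt = 2.250000/1.5 = 1.5000
R = Δx/(sin θ' − sin θ) = 0.6667
v = R·ω = 0.6667·1.5000 = 1.0000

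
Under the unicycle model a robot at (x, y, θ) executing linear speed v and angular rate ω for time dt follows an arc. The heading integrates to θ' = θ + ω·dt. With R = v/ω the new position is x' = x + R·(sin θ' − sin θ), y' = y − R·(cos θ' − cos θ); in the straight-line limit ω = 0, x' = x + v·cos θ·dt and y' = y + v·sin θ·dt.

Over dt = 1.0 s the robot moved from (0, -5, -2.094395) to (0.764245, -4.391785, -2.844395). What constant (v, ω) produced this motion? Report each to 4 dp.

Δθ = -2.844395 − -2.094395 = -0.750000
ω = Δθ/dt = -0.750000/1.0 = -0.7500
R = Δx/(sin θ' − sin θ) = 1.3333
v = R·ω = 1.3333·-0.7500 = -1.0000

v = -1.0000, ω = -0.7500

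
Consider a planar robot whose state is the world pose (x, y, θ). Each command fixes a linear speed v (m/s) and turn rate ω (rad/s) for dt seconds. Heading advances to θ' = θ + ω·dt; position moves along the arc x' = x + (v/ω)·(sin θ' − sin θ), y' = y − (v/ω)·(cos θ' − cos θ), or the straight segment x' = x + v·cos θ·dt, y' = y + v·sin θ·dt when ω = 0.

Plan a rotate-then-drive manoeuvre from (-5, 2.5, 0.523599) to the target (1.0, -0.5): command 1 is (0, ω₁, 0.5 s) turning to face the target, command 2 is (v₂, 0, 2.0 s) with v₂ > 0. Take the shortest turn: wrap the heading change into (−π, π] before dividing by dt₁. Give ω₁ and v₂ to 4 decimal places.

heading to target = atan2(-0.5−2.5, 1−-5) = -0.4636
Δθ = wrap(-0.4636 − 0.5236) = -0.9872; ω₁ = Δθ/dt₁ = -1.9745
distance = √((1−-5)² + (-0.5−2.5)²) = 6.7082; v₂ = distance/dt₂ = 3.3541

ω₁ = -1.9745, v₂ = 3.3541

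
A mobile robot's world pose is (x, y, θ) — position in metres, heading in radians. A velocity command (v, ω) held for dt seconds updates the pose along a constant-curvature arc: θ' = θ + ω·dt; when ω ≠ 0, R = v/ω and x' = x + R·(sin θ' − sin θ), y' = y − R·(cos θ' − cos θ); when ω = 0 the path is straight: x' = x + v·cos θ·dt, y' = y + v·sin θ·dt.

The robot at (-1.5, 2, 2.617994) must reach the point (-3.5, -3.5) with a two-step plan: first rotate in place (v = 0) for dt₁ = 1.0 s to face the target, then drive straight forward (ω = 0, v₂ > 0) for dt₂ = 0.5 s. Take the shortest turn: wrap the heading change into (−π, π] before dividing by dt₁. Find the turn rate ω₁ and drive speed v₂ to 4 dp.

heading to target = atan2(-3.5−2, -3.5−-1.5) = -1.9196
Δθ = wrap(-1.9196 − 2.6180) = 1.7456; ω₁ = Δθ/dt₁ = 1.7456
distance = √((-3.5−-1.5)² + (-3.5−2)²) = 5.8523; v₂ = distance/dt₂ = 11.7047

ω₁ = 1.7456, v₂ = 11.7047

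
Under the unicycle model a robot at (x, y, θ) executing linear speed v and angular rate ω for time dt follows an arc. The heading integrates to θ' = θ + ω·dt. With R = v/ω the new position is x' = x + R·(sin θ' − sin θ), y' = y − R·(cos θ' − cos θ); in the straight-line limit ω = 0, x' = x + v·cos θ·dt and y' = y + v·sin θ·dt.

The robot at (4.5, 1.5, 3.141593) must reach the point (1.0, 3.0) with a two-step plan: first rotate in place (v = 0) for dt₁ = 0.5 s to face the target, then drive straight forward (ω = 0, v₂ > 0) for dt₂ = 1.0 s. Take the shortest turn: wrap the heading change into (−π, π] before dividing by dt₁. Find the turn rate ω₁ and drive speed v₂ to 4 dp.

heading to target = atan2(3−1.5, 1−4.5) = 2.7367
Δθ = wrap(2.7367 − 3.1416) = -0.4049; ω₁ = Δθ/dt₁ = -0.8098
distance = √((1−4.5)² + (3−1.5)²) = 3.8079; v₂ = distance/dt₂ = 3.8079

ω₁ = -0.8098, v₂ = 3.8079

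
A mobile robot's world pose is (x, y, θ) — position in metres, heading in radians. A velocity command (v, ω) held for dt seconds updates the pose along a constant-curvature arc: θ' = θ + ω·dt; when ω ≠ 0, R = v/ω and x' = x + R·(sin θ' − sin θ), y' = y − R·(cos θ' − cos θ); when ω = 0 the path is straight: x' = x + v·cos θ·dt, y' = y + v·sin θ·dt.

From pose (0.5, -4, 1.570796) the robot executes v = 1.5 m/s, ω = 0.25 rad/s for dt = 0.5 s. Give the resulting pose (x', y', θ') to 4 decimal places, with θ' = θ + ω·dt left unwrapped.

(0.4532, -3.2520, 1.6958)

θ' = 1.5708 + 0.25·0.5 = 1.6958
R = v/ω = 1.5/0.25 = 6.0000
x' = 0.5 + 6.0000·(sin 1.6958 − sin 1.5708) = 0.4532
y' = -4 − 6.0000·(cos 1.6958 − cos 1.5708) = -3.2520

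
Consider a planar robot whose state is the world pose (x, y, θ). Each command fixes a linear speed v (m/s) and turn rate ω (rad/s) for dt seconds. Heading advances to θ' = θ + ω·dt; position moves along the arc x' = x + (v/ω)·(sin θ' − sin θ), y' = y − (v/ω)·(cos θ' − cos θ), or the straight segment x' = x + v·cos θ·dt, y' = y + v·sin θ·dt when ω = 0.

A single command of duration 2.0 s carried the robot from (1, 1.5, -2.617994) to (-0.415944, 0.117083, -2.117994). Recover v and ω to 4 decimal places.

v = 1.0000, ω = 0.2500

Δθ = -2.117994 − -2.617994 = 0.500000
ω = Δθ/dt = 0.500000/2.0 = 0.2500
R = Δx/(sin θ' − sin θ) = 4.0000
v = R·ω = 4.0000·0.2500 = 1.0000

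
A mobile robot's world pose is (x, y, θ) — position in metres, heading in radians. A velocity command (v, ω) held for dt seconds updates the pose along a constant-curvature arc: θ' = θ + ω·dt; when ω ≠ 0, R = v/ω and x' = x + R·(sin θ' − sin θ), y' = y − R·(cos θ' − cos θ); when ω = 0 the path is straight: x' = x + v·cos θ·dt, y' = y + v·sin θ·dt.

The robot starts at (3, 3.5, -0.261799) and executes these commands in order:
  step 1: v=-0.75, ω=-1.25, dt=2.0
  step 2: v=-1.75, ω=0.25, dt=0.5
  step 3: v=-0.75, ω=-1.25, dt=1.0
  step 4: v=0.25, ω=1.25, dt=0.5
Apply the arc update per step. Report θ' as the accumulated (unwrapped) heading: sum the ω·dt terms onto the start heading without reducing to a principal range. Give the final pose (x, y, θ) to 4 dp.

(4.3085, 4.9784, -3.2618)

step 1: θ'=-2.7618 (R=0.6000) → pose (2.9329, 4.6368, -2.7618)
step 2: θ'=-2.6368 (R=-7.0000) → pose (3.7231, 5.0111, -2.6368)
step 3: θ'=-3.8868 (R=0.6000) → pose (4.4202, 4.9269, -3.8868)
step 4: θ'=-3.2618 (R=0.2000) → pose (4.3085, 4.9784, -3.2618)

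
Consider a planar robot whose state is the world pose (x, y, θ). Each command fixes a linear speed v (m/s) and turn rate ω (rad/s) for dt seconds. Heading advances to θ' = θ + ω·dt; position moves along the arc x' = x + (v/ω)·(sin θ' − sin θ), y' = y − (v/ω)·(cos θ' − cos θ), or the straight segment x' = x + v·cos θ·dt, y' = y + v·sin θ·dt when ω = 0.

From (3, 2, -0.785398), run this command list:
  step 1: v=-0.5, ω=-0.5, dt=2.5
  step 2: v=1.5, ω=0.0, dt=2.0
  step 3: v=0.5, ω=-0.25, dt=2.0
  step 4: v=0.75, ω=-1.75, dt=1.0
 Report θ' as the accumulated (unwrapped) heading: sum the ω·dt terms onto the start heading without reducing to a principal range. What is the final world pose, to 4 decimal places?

(0.1861, -0.0996, -4.2854)

step 1: θ'=-2.0354 (R=1.0000) → pose (2.8131, 3.1552, -2.0354)
step 2: θ'=-2.0354 (straight) → pose (1.4689, 0.4732, -2.0354)
step 3: θ'=-2.5354 (R=-2.0000) → pose (0.8204, -0.2743, -2.5354)
step 4: θ'=-4.2854 (R=-0.4286) → pose (0.1861, -0.0996, -4.2854)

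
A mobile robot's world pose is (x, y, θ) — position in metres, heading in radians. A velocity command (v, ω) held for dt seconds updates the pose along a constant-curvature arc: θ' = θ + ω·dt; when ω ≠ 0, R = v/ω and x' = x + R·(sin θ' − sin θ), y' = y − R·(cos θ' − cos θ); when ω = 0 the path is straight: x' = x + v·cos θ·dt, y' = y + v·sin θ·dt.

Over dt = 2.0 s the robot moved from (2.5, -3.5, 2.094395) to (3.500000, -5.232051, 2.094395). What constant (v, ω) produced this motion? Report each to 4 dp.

v = -1.0000, ω = 0.0000

Δθ = 2.094395 − 2.094395 = 0.000000
ω = Δθ/dt = 0.000000/2.0 = 0.0000
ω = 0 → v = (Δx·cos θ + Δy·sin θ)/dt = -1.0000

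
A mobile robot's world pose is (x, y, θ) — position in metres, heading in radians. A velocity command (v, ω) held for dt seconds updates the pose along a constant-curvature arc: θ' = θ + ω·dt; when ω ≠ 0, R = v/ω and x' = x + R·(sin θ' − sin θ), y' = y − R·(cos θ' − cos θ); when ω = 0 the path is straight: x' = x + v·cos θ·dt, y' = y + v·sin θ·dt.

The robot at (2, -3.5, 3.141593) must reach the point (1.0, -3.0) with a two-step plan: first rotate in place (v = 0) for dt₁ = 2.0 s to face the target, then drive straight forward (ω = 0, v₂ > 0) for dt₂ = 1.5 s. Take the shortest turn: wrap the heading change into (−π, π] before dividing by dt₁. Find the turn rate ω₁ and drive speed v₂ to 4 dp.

heading to target = atan2(-3−-3.5, 1−2) = 2.6779
Δθ = wrap(2.6779 − 3.1416) = -0.4636; ω₁ = Δθ/dt₁ = -0.2318
distance = √((1−2)² + (-3−-3.5)²) = 1.1180; v₂ = distance/dt₂ = 0.7454

ω₁ = -0.2318, v₂ = 0.7454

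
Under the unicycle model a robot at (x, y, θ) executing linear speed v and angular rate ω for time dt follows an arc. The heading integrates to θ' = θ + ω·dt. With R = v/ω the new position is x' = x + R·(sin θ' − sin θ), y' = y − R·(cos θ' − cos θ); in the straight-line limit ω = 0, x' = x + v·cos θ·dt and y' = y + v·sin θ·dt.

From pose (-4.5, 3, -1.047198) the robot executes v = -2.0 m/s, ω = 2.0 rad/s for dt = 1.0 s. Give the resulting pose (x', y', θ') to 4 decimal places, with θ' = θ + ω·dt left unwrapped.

θ' = -1.0472 + 2.0·1.0 = 0.9528
R = v/ω = -2.0/2.0 = -1.0000
x' = -4.5 + -1.0000·(sin 0.9528 − sin -1.0472) = -6.1811
y' = 3 − -1.0000·(cos 0.9528 − cos -1.0472) = 3.0794

(-6.1811, 3.0794, 0.9528)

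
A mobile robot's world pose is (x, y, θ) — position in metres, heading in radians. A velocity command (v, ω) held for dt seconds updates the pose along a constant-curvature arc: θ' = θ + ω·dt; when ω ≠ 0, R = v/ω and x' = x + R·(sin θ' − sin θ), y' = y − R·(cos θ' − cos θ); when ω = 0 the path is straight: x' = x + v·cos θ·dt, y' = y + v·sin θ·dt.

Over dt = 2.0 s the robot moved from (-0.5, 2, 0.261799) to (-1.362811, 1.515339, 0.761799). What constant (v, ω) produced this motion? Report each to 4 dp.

Δθ = 0.761799 − 0.261799 = 0.500000
ω = Δθ/dt = 0.500000/2.0 = 0.2500
R = Δx/(sin θ' − sin θ) = -2.0000
v = R·ω = -2.0000·0.2500 = -0.5000

v = -0.5000, ω = 0.2500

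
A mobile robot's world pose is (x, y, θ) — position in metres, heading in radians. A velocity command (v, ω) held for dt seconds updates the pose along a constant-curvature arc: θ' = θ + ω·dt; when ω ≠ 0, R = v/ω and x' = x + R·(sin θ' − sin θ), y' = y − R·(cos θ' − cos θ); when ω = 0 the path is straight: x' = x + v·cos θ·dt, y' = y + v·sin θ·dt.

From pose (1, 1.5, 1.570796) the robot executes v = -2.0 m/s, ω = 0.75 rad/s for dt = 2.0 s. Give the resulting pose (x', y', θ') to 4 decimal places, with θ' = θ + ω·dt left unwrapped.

(3.4780, -1.1600, 3.0708)

θ' = 1.5708 + 0.75·2.0 = 3.0708
R = v/ω = -2.0/0.75 = -2.6667
x' = 1 + -2.6667·(sin 3.0708 − sin 1.5708) = 3.4780
y' = 1.5 − -2.6667·(cos 3.0708 − cos 1.5708) = -1.1600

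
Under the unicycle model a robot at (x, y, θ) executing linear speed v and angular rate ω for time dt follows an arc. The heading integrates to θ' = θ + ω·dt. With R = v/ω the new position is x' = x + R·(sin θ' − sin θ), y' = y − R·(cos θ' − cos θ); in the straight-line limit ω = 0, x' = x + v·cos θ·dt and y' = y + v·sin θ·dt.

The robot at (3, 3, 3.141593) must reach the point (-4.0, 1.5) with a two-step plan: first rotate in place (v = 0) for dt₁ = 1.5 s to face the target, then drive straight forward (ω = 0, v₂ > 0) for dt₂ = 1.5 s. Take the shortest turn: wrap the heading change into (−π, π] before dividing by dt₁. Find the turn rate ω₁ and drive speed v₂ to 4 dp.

heading to target = atan2(1.5−3, -4−3) = -2.9305
Δθ = wrap(-2.9305 − 3.1416) = 0.2111; ω₁ = Δθ/dt₁ = 0.1407
distance = √((-4−3)² + (1.5−3)²) = 7.1589; v₂ = distance/dt₂ = 4.7726

ω₁ = 0.1407, v₂ = 4.7726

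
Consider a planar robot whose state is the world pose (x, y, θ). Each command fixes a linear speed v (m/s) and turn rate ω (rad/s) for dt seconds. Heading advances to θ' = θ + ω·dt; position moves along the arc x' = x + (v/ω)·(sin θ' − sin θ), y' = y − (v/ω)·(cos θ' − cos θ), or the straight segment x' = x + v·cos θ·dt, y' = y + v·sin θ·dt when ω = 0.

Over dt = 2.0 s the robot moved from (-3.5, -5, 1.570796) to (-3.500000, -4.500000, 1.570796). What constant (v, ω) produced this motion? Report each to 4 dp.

v = 0.2500, ω = 0.0000

Δθ = 1.570796 − 1.570796 = 0.000000
ω = Δθ/dt = 0.000000/2.0 = 0.0000
ω = 0 → v = (Δx·cos θ + Δy·sin θ)/dt = 0.2500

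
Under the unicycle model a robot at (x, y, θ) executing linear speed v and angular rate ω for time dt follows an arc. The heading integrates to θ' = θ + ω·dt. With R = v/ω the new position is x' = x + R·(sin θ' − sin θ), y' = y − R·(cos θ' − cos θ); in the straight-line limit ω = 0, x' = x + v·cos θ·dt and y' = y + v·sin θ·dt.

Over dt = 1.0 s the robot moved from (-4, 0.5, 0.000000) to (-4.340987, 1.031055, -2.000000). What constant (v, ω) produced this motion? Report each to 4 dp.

v = -0.7500, ω = -2.0000

Δθ = -2.000000 − 0.000000 = -2.000000
ω = Δθ/dt = -2.000000/1.0 = -2.0000
R = −Δy/(cos θ' − cos θ) = 0.3750
v = R·ω = 0.3750·-2.0000 = -0.7500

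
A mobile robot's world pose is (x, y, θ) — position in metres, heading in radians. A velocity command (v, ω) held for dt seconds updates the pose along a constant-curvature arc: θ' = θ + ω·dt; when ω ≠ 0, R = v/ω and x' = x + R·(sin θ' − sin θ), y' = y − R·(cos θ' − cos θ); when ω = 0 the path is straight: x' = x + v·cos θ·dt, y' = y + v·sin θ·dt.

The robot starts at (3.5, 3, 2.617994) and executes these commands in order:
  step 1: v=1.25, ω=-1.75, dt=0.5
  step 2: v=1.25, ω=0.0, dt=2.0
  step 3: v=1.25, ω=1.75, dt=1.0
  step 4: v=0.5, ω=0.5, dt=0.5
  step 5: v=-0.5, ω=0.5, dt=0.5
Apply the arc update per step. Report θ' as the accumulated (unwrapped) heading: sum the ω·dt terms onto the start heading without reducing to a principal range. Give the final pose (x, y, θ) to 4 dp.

step 1: θ'=1.7430 (R=-0.7143) → pose (3.1534, 3.4962, 1.7430)
step 2: θ'=1.7430 (straight) → pose (2.7251, 5.9592, 1.7430)
step 3: θ'=3.4930 (R=0.7143) → pose (1.7755, 6.5075, 3.4930)
step 4: θ'=3.7430 (R=1.0000) → pose (1.5539, 6.3931, 3.7430)
step 5: θ'=3.9930 (R=-1.0000) → pose (1.7403, 6.5587, 3.9930)

(1.7403, 6.5587, 3.9930)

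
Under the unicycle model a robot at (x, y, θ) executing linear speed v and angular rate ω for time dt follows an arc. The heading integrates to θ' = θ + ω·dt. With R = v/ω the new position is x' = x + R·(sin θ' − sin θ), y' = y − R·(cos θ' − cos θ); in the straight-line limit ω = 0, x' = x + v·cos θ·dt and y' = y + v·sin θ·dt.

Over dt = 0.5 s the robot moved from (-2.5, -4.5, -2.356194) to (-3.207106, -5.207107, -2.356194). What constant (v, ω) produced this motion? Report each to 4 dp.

v = 2.0000, ω = 0.0000

Δθ = -2.356194 − -2.356194 = 0.000000
ω = Δθ/dt = 0.000000/0.5 = 0.0000
ω = 0 → v = (Δx·cos θ + Δy·sin θ)/dt = 2.0000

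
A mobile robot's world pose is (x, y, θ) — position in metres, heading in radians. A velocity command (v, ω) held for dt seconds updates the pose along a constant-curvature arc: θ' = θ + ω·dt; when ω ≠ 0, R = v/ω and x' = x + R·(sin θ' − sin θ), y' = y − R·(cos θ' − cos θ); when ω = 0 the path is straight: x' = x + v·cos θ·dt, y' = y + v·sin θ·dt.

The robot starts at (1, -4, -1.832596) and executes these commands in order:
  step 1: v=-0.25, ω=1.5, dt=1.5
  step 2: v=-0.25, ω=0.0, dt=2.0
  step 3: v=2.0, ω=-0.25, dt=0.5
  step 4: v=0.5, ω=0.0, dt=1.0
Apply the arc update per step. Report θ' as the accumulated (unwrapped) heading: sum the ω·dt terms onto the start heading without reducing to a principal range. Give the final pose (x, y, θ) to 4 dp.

step 1: θ'=0.4174 (R=-0.1667) → pose (0.7714, -3.8045, 0.4174)
step 2: θ'=0.4174 (straight) → pose (0.3144, -4.0072, 0.4174)
step 3: θ'=0.2924 (R=-8.0000) → pose (1.2514, -3.6599, 0.2924)
step 4: θ'=0.2924 (straight) → pose (1.7302, -3.5158, 0.2924)

(1.7302, -3.5158, 0.2924)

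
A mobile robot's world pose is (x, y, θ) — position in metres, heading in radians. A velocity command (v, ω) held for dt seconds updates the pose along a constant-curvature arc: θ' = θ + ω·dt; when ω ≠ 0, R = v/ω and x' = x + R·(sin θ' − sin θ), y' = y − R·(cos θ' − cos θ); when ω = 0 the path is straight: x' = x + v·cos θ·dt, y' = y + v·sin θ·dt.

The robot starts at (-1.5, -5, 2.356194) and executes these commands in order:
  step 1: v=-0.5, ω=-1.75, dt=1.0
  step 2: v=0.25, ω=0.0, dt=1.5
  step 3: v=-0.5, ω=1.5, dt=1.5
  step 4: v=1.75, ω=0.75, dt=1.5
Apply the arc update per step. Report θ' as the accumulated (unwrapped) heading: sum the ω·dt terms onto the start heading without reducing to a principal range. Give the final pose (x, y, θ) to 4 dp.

(-3.5288, -6.4978, 3.9812)

step 1: θ'=0.6062 (R=0.2857) → pose (-1.5392, -5.4368, 0.6062)
step 2: θ'=0.6062 (straight) → pose (-1.2311, -5.2232, 0.6062)
step 3: θ'=2.8562 (R=-0.3333) → pose (-1.1350, -5.8170, 2.8562)
step 4: θ'=3.9812 (R=2.3333) → pose (-3.5288, -6.4978, 3.9812)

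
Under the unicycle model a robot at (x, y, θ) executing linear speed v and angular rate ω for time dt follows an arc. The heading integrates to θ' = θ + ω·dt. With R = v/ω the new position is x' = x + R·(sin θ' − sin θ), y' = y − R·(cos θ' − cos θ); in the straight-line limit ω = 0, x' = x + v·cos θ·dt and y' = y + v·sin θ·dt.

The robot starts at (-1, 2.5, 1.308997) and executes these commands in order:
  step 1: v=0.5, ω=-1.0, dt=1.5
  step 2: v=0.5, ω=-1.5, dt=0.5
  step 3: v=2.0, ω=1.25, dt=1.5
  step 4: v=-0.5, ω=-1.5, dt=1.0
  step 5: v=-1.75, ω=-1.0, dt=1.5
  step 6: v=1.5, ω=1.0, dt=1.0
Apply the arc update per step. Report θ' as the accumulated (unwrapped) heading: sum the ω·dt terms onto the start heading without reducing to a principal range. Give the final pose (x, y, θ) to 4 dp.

step 1: θ'=-0.1910 (R=-0.5000) → pose (-0.4221, 2.8615, -0.1910)
step 2: θ'=-0.9410 (R=-0.3333) → pose (-0.2160, 2.7306, -0.9410)
step 3: θ'=0.9340 (R=1.6000) → pose (2.3634, 2.7215, 0.9340)
step 4: θ'=-0.5660 (R=0.3333) → pose (1.9167, 2.6384, -0.5660)
step 5: θ'=-2.0660 (R=1.7500) → pose (1.3154, 4.9471, -2.0660)
step 6: θ'=-1.0660 (R=1.5000) → pose (1.3223, 3.5088, -1.0660)

(1.3223, 3.5088, -1.0660)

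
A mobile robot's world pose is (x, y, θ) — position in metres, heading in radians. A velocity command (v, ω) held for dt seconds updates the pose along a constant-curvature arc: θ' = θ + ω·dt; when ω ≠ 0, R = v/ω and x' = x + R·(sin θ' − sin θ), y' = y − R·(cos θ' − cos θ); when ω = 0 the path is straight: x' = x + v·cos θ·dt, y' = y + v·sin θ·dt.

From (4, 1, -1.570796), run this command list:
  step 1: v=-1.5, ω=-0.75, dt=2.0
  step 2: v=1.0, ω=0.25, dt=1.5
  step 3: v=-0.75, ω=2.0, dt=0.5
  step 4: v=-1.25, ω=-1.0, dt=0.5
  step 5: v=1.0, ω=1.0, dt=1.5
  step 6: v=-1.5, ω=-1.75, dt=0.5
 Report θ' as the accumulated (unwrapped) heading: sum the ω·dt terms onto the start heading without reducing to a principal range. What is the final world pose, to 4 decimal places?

(4.7159, 2.7865, -1.5708)

step 1: θ'=-3.0708 (R=2.0000) → pose (5.8585, 2.9950, -3.0708)
step 2: θ'=-2.6958 (R=4.0000) → pose (4.4168, 2.6141, -2.6958)
step 3: θ'=-1.6958 (R=-0.3750) → pose (4.6272, 2.9057, -1.6958)
step 4: θ'=-2.1958 (R=1.2500) → pose (4.8537, 3.4812, -2.1958)
step 5: θ'=-0.6958 (R=1.0000) → pose (5.0237, 2.1286, -0.6958)
step 6: θ'=-1.5708 (R=0.8571) → pose (4.7159, 2.7865, -1.5708)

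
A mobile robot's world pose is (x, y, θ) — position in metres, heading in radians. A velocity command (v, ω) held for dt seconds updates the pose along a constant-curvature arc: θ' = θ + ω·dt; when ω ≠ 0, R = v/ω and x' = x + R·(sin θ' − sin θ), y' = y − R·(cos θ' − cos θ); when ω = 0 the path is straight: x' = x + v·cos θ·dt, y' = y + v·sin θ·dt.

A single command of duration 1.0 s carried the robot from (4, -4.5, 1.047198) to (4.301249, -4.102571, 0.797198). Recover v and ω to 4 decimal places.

v = 0.5000, ω = -0.2500

Δθ = 0.797198 − 1.047198 = -0.250000
ω = Δθ/dt = -0.250000/1.0 = -0.2500
R = −Δy/(cos θ' − cos θ) = -2.0000
v = R·ω = -2.0000·-0.2500 = 0.5000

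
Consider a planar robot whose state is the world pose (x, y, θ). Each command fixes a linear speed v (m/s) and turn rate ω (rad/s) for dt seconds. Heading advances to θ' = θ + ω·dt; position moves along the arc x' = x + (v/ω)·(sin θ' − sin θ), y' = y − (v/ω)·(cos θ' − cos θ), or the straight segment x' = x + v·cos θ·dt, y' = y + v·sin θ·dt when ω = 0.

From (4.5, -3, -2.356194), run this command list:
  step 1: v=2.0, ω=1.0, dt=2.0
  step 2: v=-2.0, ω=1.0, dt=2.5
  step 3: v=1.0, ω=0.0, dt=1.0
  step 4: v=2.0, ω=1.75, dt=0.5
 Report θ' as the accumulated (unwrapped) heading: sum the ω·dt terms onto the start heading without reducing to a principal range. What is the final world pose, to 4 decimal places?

(1.4763, -7.8926, 3.0188)

step 1: θ'=-0.3562 (R=2.0000) → pose (5.2168, -6.2887, -0.3562)
step 2: θ'=2.1438 (R=-2.0000) → pose (2.8388, -9.2475, 2.1438)
step 3: θ'=2.1438 (straight) → pose (2.2967, -8.4072, 2.1438)
step 4: θ'=3.0188 (R=1.1429) → pose (1.4763, -7.8926, 3.0188)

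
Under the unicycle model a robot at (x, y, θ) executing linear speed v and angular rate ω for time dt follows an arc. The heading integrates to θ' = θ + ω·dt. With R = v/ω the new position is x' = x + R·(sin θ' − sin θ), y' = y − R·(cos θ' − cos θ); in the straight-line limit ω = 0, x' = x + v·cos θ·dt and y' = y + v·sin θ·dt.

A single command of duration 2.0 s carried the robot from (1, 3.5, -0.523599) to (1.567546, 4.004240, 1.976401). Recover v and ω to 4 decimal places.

v = 0.5000, ω = 1.2500

Δθ = 1.976401 − -0.523599 = 2.500000
ω = Δθ/dt = 2.500000/2.0 = 1.2500
R = Δx/(sin θ' − sin θ) = 0.4000
v = R·ω = 0.4000·1.2500 = 0.5000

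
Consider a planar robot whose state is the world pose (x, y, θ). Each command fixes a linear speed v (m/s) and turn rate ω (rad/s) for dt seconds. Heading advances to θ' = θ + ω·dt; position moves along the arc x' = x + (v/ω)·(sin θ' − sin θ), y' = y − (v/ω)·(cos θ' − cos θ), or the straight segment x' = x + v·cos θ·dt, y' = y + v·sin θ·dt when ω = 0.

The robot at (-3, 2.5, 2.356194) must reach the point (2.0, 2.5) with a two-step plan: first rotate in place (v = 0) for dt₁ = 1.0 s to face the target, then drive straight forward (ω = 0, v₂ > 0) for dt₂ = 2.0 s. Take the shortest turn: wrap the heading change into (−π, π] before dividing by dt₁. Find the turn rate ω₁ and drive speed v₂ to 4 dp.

heading to target = atan2(2.5−2.5, 2−-3) = 0.0000
Δθ = wrap(0.0000 − 2.3562) = -2.3562; ω₁ = Δθ/dt₁ = -2.3562
distance = √((2−-3)² + (2.5−2.5)²) = 5.0000; v₂ = distance/dt₂ = 2.5000

ω₁ = -2.3562, v₂ = 2.5000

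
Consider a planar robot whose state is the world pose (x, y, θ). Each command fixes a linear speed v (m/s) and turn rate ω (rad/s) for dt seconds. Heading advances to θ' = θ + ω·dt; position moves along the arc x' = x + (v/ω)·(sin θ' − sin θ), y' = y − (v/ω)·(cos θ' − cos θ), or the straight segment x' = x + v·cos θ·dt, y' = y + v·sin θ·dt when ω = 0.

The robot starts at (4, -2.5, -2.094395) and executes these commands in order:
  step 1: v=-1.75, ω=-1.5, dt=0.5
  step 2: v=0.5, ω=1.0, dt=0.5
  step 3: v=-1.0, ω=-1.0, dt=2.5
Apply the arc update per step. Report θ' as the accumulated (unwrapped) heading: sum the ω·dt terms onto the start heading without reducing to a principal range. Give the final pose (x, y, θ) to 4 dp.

step 1: θ'=-2.8444 (R=1.1667) → pose (4.6687, -1.9678, -2.8444)
step 2: θ'=-2.3444 (R=0.5000) → pose (4.4574, -2.0965, -2.3444)
step 3: θ'=-4.8444 (R=1.0000) → pose (6.1641, -2.9269, -4.8444)

(6.1641, -2.9269, -4.8444)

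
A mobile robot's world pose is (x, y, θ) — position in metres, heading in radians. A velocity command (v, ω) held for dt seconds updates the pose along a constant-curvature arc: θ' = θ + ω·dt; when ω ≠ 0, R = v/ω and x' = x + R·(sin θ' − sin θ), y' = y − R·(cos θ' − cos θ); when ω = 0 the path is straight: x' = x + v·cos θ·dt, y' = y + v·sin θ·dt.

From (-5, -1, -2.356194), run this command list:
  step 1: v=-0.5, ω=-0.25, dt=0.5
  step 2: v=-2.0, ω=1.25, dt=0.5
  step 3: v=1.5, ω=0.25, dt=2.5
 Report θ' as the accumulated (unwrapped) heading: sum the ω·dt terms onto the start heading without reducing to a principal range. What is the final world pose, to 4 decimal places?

step 1: θ'=-2.4812 (R=2.0000) → pose (-4.8126, -0.8347, -2.4812)
step 2: θ'=-1.8562 (R=-1.6000) → pose (-4.2589, -0.0216, -1.8562)
step 3: θ'=-1.2312 (R=6.0000) → pose (-4.1589, -3.7095, -1.2312)

(-4.1589, -3.7095, -1.2312)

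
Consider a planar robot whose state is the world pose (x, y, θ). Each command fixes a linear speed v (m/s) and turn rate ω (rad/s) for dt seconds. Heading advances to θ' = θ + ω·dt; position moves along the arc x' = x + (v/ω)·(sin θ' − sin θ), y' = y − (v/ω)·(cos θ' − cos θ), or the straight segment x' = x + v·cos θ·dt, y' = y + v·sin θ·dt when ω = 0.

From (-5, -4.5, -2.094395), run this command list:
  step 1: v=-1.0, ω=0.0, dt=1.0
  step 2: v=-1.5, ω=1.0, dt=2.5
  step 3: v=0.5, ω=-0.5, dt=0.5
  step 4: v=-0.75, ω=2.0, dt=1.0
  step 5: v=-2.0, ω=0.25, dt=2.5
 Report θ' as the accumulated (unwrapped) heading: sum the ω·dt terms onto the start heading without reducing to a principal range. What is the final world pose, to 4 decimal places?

step 1: θ'=-2.0944 (straight) → pose (-4.5000, -3.6340, -2.0944)
step 2: θ'=0.4056 (R=-1.5000) → pose (-6.3909, -1.5057, 0.4056)
step 3: θ'=0.1556 (R=-1.0000) → pose (-6.1513, -1.4366, 0.1556)
step 4: θ'=2.1556 (R=-0.3750) → pose (-6.4059, -2.0141, 2.1556)
step 5: θ'=2.7806 (R=-8.0000) → pose (-2.5609, -5.0822, 2.7806)

(-2.5609, -5.0822, 2.7806)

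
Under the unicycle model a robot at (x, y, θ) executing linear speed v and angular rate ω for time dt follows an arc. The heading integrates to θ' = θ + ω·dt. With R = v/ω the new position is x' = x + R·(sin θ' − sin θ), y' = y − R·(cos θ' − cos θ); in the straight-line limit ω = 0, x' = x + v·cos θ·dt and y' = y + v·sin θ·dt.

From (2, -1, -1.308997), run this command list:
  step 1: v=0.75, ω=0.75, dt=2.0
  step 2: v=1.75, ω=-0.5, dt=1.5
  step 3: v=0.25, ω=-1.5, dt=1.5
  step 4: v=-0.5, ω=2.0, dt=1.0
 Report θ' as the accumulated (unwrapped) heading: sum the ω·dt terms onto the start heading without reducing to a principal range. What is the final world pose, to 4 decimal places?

step 1: θ'=0.1910 (R=1.0000) → pose (3.1558, -1.7230, 0.1910)
step 2: θ'=-0.5590 (R=-3.5000) → pose (5.6764, -2.1921, -0.5590)
step 3: θ'=-2.8090 (R=-0.1667) → pose (5.6424, -2.4909, -2.8090)
step 4: θ'=-0.8090 (R=-0.2500) → pose (5.7417, -2.0821, -0.8090)

(5.7417, -2.0821, -0.8090)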